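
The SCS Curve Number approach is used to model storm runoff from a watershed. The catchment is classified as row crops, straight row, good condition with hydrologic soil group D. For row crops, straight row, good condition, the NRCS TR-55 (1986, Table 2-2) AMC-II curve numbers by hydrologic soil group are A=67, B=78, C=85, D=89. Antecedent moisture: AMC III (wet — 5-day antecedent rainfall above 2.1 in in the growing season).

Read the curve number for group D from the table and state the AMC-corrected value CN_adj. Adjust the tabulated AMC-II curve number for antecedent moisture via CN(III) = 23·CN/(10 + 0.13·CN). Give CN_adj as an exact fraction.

NRCS table: row crops, straight row, good condition, soil group D → CN(II) = 89
CN(III) from CN(II)=89: (23·89)/(10 + 0.13·89) = 204700/2157 ≈ 94.900

CN_adj = 204700/2157 ≈ 94.900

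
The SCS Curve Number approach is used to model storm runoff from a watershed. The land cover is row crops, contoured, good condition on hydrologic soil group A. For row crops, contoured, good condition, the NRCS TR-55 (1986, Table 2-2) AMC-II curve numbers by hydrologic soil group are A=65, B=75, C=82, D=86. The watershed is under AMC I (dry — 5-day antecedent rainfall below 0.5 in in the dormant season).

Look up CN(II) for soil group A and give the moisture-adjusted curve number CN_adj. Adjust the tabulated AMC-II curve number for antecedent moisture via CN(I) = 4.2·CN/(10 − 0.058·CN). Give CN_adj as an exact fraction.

NRCS table: row crops, contoured, good condition, soil group A → CN(II) = 65
Adjust CN=65 to AMC I: 4.2·65/(10 − 0.058·65) → 273 ÷ (623/100) = 3900/89 ≈ 43.820

CN_adj = 3900/89 ≈ 43.820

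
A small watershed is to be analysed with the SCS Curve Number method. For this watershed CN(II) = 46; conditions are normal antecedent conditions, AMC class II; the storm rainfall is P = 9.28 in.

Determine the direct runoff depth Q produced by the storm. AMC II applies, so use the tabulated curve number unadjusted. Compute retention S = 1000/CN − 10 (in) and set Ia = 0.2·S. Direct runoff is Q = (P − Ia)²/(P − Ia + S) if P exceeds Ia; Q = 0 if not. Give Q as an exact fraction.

Q = 3972049/1543300 in ≈ 2.574 in

AMC II — tabulated CN = 46 applies directly.
Retention S: 1000/CN − 10 with CN=46.000 → S = 270/23 ≈ 11.739 in
Ia = 0.2S: 0.2·11.739 = 2.348 in (exactly 54/23)
Excess rainfall: 9.280 − 2.348 = 6.932 in; P > Ia so Q > 0
Q: (3986/575)² ÷ (10736/575) = 3972049/1543300 in (≈ 2.574 in)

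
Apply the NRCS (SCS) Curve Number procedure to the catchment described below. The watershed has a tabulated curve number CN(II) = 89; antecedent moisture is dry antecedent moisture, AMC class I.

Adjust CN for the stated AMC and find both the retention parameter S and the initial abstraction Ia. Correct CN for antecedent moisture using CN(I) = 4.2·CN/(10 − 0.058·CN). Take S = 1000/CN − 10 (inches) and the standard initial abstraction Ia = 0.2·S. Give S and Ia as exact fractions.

CN(I) from CN(II)=89: (4.2·89)/(10 − 0.058·89) = 186900/2419 ≈ 77.263
Max retention: S = 1000/(186900/2419) − 10 = 5500/1869 in (≈ 2.943 in)
Initial abstraction Ia = S/5 = (5500/1869)/5 = 1100/1869 ≈ 0.589 in

S = 5500/1869 in ≈ 2.943 in; Ia = 1100/1869 in ≈ 0.589 in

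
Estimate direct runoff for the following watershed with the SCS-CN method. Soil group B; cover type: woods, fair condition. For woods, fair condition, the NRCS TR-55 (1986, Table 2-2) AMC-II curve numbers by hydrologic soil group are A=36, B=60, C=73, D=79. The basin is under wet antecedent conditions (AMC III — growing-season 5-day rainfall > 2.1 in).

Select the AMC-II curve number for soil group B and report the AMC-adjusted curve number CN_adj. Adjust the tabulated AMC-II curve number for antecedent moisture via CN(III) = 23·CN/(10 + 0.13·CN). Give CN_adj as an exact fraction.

CN_adj = 6900/89 ≈ 77.528

NRCS table: woods, fair condition, soil group B → CN(II) = 60
CN(III) from CN(II)=60: (23·60)/(10 + 0.13·60) = 6900/89 ≈ 77.528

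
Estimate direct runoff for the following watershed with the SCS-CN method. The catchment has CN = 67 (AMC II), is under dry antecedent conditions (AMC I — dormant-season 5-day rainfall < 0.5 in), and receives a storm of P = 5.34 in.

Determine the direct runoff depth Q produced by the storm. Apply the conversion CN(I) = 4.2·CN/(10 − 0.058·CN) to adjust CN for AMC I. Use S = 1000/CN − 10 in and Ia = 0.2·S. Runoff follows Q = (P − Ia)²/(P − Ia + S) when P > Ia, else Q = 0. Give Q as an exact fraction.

Q = 4931269729/8095479350 in ≈ 0.609 in

Adjust CN=67 to AMC I: 4.2·67/(10 − 0.058·67) → (1407/5) ÷ (3057/500) = 46900/1019 ≈ 46.026
S = 1000/(46900/1019) − 10 = 5500/469 in ≈ 11.727 in
Ia = 0.2·(5500/469) = 1100/469 in ≈ 2.345 in
P − Ia = 5.340 − 2.345 = 70223/23450 ≈ 2.995 in (> 0, runoff occurs)
Q: (70223/23450)² ÷ (345223/23450) = 4931269729/8095479350 in (≈ 0.609 in)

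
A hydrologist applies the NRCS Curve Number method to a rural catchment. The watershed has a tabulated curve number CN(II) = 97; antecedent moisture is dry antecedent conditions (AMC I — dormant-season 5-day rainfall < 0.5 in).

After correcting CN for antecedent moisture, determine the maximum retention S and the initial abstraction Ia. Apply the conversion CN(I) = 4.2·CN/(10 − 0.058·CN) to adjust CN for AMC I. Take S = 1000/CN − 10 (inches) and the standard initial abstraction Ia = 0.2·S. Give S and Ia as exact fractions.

Dry (AMC I): CN(I) = 4.2·97/(10 − 0.058·97) = (2037/5)/(2187/500) = 67900/729 ≈ 93.141
Max retention: S = 1000/(67900/729) − 10 = 500/679 in (≈ 0.736 in)
Initial abstraction Ia = S/5 = (500/679)/5 = 100/679 ≈ 0.147 in

S = 500/679 in ≈ 0.736 in; Ia = 100/679 in ≈ 0.147 in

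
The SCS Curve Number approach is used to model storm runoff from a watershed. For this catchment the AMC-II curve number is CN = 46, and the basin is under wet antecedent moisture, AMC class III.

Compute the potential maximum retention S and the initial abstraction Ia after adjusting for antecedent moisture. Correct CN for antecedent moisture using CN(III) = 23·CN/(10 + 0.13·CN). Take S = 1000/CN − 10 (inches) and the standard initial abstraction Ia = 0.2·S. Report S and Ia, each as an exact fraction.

Adjust CN=46 to AMC III: 23·46/(10 + 0.13·46) → 1058 ÷ (799/50) = 52900/799 ≈ 66.208
S = 1000/(52900/799) − 10 = 2700/529 in ≈ 5.104 in
Initial abstraction Ia = S/5 = (2700/529)/5 = 540/529 ≈ 1.021 in

S = 2700/529 in ≈ 5.104 in; Ia = 540/529 in ≈ 1.021 in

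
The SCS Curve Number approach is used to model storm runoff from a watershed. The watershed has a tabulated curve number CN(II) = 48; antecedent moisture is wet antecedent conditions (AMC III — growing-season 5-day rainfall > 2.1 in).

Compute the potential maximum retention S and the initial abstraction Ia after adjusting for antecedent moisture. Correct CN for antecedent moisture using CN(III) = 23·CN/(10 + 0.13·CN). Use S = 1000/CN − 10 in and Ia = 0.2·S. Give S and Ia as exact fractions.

S = 325/69 in ≈ 4.710 in; Ia = 65/69 in ≈ 0.942 in

Wet (AMC III): CN(III) = 23·48/(10 + 0.13·48) = 1104/(406/25) = 13800/203 ≈ 67.980
Max retention: S = 1000/(13800/203) − 10 = 325/69 in (≈ 4.710 in)
Initial abstraction Ia = S/5 = (325/69)/5 = 65/69 ≈ 0.942 in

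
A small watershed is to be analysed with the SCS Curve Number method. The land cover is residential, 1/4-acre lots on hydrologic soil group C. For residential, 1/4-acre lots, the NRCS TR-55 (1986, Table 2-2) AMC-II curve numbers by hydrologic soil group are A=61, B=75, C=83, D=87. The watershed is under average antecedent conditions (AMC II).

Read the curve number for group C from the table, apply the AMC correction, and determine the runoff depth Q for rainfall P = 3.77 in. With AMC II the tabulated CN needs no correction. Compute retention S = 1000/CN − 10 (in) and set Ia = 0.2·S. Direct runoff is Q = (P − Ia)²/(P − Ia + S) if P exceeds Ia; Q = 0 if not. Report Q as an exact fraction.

NRCS table: residential, 1/4-acre lots, soil group C → CN(II) = 83
CN(II) = 83; AMC II needs no correction.
Max retention: S = 1000/83 − 10 = 170/83 in (≈ 2.048 in)
Initial abstraction Ia = S/5 = (170/83)/5 = 34/83 ≈ 0.410 in
P − Ia = 3.770 − 0.410 = 27891/8300 ≈ 3.360 in (> 0, runoff occurs)
Q = (27891/8300)²/((27891/8300) + 170/83) = (777907881/68890000)/(44891/8300) = 777907881/372595300 in ≈ 2.088 in

Q = 777907881/372595300 in ≈ 2.088 in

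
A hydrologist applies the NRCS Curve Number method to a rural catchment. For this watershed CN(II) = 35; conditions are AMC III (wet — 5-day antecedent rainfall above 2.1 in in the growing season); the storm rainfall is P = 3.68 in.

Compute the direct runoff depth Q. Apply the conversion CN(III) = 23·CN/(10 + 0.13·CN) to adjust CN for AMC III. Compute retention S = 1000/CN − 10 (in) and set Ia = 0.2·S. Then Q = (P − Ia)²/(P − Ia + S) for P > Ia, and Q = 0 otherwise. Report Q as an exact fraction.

Wet (AMC III): CN(III) = 23·35/(10 + 0.13·35) = 805/(291/20) = 16100/291 ≈ 55.326
S = 1000/(16100/291) − 10 = 1300/161 in ≈ 8.075 in
Ia = 0.2S: 0.2·8.075 = 1.615 in (exactly 260/161)
P − Ia = 3.680 − 1.615 = 8312/4025 ≈ 2.065 in (> 0, runoff occurs)
Q = (8312/4025)²/((8312/4025) + 1300/161) = (69089344/16200625)/(40812/4025) = 17272336/41067075 in ≈ 0.421 in

Q = 17272336/41067075 in ≈ 0.421 in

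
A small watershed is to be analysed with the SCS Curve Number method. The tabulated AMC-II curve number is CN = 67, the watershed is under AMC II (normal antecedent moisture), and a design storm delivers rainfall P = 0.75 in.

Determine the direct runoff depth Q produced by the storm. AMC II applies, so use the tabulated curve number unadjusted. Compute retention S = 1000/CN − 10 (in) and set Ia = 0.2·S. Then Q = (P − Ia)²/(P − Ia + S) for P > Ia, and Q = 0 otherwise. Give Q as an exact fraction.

Q = 0 in ≈ 0.000 in

AMC II — tabulated CN = 67 applies directly.
S = 1000/67 − 10 = 330/67 in ≈ 4.925 in
Ia = 0.2·(330/67) = 66/67 in ≈ 0.985 in
P = 0.750 ≤ Ia = 0.985 in: entire storm abstracted, Q = 0.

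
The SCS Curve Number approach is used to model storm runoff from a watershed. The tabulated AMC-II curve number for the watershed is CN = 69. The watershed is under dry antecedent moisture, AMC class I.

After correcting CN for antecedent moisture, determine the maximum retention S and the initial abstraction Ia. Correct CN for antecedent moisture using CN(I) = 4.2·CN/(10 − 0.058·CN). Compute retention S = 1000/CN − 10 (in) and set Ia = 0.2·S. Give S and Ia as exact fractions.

Adjust CN=69 to AMC I: 4.2·69/(10 − 0.058·69) → (1449/5) ÷ (2999/500) = 144900/2999 ≈ 48.316
Retention S: 1000/CN − 10 with CN=48.316 → S = 15500/1449 ≈ 10.697 in
Ia = 0.2·(15500/1449) = 3100/1449 in ≈ 2.139 in

S = 15500/1449 in ≈ 10.697 in; Ia = 3100/1449 in ≈ 2.139 in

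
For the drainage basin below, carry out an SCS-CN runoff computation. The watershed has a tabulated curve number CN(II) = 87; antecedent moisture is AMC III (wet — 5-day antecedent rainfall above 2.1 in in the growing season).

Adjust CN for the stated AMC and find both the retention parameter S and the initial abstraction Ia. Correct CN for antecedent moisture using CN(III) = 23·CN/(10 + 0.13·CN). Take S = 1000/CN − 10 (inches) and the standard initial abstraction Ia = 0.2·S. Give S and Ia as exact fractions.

S = 1300/2001 in ≈ 0.650 in; Ia = 260/2001 in ≈ 0.130 in

Adjust CN=87 to AMC III: 23·87/(10 + 0.13·87) → 2001 ÷ (2131/100) = 200100/2131 ≈ 93.900
Max retention: S = 1000/(200100/2131) − 10 = 1300/2001 in (≈ 0.650 in)
Ia = 0.2S: 0.2·0.650 = 0.130 in (exactly 260/2001)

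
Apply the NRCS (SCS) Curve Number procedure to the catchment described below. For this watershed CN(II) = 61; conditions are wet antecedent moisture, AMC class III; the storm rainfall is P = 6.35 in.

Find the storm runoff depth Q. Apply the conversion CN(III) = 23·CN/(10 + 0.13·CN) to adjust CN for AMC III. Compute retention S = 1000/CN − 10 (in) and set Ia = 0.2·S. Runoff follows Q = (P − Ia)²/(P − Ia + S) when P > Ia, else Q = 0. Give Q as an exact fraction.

CN(III) from CN(II)=61: (23·61)/(10 + 0.13·61) = 140300/1793 ≈ 78.249
Retention S: 1000/CN − 10 with CN=78.249 → S = 3900/1403 ≈ 2.780 in
Ia = 0.2S: 0.2·2.780 = 0.556 in (exactly 780/1403)
Since P=6.350 > Ia=0.556: effective rainfall P−Ia = 162581/28060 in
Runoff Q = (P−Ia)²/(P−Ia+S) = (5.794)²/(5.794+2.780) = 26432581561/6750702860 ≈ 3.916 in

Q = 26432581561/6750702860 in ≈ 3.916 in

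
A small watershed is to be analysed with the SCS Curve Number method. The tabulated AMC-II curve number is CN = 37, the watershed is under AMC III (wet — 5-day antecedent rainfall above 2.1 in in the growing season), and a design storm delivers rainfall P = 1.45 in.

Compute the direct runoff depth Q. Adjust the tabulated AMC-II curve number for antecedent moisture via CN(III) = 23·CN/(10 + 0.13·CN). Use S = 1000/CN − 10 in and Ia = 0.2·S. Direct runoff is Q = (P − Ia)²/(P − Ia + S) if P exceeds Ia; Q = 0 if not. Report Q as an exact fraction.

CN(III) from CN(II)=37: (23·37)/(10 + 0.13·37) = 85100/1481 ≈ 57.461
S = 1000/(85100/1481) − 10 = 6300/851 in ≈ 7.403 in
Initial abstraction Ia = S/5 = (6300/851)/5 = 1260/851 ≈ 1.481 in
P = 1.450 ≤ Ia = 1.481 in: entire storm abstracted, Q = 0.

Q = 0 in ≈ 0.000 in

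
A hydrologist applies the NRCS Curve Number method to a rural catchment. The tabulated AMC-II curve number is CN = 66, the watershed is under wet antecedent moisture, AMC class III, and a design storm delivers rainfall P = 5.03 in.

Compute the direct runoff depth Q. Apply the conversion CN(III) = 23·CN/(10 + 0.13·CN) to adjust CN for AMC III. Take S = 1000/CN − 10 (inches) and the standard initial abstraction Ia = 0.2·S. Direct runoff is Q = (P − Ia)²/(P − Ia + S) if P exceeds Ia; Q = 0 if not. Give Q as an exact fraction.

CN(III) from CN(II)=66: (23·66)/(10 + 0.13·66) = 75900/929 ≈ 81.701
Max retention: S = 1000/(75900/929) − 10 = 1700/759 in (≈ 2.240 in)
Ia = 0.2·(1700/759) = 340/759 in ≈ 0.448 in
Since P=5.030 > Ia=0.448: effective rainfall P−Ia = 347777/75900 in
Q: (347777/75900)² ÷ (517777/75900) = 120948841729/39299274300 in (≈ 3.078 in)

Q = 120948841729/39299274300 in ≈ 3.078 in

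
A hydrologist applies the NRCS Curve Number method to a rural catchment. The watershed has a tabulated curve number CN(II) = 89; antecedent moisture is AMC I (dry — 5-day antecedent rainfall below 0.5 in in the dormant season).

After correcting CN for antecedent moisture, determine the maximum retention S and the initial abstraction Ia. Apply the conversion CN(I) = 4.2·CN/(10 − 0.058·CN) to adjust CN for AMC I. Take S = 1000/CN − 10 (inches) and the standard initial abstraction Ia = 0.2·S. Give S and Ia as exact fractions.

CN(I) from CN(II)=89: (4.2·89)/(10 − 0.058·89) = 186900/2419 ≈ 77.263
S = 1000/(186900/2419) − 10 = 5500/1869 in ≈ 2.943 in
Ia = 0.2S: 0.2·2.943 = 0.589 in (exactly 1100/1869)

S = 5500/1869 in ≈ 2.943 in; Ia = 1100/1869 in ≈ 0.589 in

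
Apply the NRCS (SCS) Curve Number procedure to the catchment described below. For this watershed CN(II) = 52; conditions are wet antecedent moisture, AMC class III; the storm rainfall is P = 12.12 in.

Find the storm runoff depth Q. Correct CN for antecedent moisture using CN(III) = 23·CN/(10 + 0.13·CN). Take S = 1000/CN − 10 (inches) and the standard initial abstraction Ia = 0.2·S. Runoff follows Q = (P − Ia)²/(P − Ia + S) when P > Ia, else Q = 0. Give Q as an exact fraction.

Adjust CN=52 to AMC III: 23·52/(10 + 0.13·52) → 1196 ÷ (419/25) = 29900/419 ≈ 71.360
Max retention: S = 1000/(29900/419) − 10 = 1200/299 in (≈ 4.013 in)
Ia = 0.2·(1200/299) = 240/299 in ≈ 0.803 in
Since P=12.120 > Ia=0.803: effective rainfall P−Ia = 84597/7475 in
Runoff Q = (P−Ia)²/(P−Ia+S) = (11.317)²/(11.317+4.013) = 795183601/95179175 ≈ 8.355 in

Q = 795183601/95179175 in ≈ 8.355 in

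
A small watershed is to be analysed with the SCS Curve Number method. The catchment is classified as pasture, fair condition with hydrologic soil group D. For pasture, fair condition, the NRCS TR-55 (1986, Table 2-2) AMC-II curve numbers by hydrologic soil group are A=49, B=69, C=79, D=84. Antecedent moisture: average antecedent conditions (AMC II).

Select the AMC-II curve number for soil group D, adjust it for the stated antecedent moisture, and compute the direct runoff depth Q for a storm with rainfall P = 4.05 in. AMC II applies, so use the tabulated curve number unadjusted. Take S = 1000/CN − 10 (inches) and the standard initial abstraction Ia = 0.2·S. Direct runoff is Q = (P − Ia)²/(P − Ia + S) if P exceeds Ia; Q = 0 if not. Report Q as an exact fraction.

NRCS table: pasture, fair condition, soil group D → CN(II) = 84
CN(II) = 84; AMC II needs no correction.
S = 1000/84 − 10 = 40/21 in ≈ 1.905 in
Initial abstraction Ia = S/5 = (40/21)/5 = 8/21 ≈ 0.381 in
Since P=4.050 > Ia=0.381: effective rainfall P−Ia = 1541/420 in
Runoff Q = (P−Ia)²/(P−Ia+S) = (3.669)²/(3.669+1.905) = 2374681/983220 ≈ 2.415 in

Q = 2374681/983220 in ≈ 2.415 in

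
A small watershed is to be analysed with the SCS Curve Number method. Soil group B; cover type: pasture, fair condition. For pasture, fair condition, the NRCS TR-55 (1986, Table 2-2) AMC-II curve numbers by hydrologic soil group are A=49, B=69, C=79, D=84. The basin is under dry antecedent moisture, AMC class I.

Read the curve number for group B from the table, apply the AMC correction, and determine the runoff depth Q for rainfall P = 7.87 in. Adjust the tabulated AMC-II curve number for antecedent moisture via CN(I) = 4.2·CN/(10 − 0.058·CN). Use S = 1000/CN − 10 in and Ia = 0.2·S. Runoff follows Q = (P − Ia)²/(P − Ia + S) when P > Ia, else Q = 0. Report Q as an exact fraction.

NRCS table: pasture, fair condition, soil group B → CN(II) = 69
CN(I) from CN(II)=69: (4.2·69)/(10 − 0.058·69) = 144900/2999 ≈ 48.316
Max retention: S = 1000/(144900/2999) − 10 = 15500/1449 in (≈ 10.697 in)
Initial abstraction Ia = S/5 = (15500/1449)/5 = 3100/1449 ≈ 2.139 in
P − Ia = 7.870 − 2.139 = 830363/144900 ≈ 5.731 in (> 0, runoff occurs)
Runoff Q = (P−Ia)²/(P−Ia+S) = (5.731)²/(5.731+10.697) = 689502711769/344914598700 ≈ 1.999 in

Q = 689502711769/344914598700 in ≈ 1.999 in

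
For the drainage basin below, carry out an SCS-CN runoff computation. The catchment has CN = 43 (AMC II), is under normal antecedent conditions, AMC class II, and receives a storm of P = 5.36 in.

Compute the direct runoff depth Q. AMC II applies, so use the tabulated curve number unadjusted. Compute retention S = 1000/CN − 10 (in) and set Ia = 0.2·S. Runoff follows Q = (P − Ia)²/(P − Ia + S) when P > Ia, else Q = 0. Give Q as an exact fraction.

Q = 4239872/9224575 in ≈ 0.460 in

CN(II) = 43; AMC II needs no correction.
Max retention: S = 1000/43 − 10 = 570/43 in (≈ 13.256 in)
Ia = 0.2·(570/43) = 114/43 in ≈ 2.651 in
Since P=5.360 > Ia=2.651: effective rainfall P−Ia = 2912/1075 in
Q = (2912/1075)²/((2912/1075) + 570/43) = (8479744/1155625)/(17162/1075) = 4239872/9224575 in ≈ 0.460 in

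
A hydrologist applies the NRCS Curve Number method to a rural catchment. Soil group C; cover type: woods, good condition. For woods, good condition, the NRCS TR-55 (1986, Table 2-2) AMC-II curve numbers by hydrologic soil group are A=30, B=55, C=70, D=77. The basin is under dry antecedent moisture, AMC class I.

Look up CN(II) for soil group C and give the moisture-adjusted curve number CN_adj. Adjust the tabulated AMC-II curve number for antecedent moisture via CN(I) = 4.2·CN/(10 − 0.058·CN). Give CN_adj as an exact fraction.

CN_adj = 4900/99 ≈ 49.495

NRCS table: woods, good condition, soil group C → CN(II) = 70
CN(I) from CN(II)=70: (4.2·70)/(10 − 0.058·70) = 4900/99 ≈ 49.495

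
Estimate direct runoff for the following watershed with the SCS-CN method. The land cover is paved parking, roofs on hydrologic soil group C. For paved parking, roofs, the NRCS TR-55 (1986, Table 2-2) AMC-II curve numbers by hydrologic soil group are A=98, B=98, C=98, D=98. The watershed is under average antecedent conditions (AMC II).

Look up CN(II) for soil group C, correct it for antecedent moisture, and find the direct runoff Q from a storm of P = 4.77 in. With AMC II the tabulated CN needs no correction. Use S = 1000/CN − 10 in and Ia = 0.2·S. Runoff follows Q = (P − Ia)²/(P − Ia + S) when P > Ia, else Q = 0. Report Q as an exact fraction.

Q = 536987929/118447700 in ≈ 4.534 in

NRCS table: paved parking, roofs, soil group C → CN(II) = 98
AMC II — tabulated CN = 98 applies directly.
Max retention: S = 1000/98 − 10 = 10/49 in (≈ 0.204 in)
Initial abstraction Ia = S/5 = (10/49)/5 = 2/49 ≈ 0.041 in
P − Ia = 4.770 − 0.041 = 23173/4900 ≈ 4.729 in (> 0, runoff occurs)
Q = (23173/4900)²/((23173/4900) + 10/49) = (536987929/24010000)/(24173/4900) = 536987929/118447700 in ≈ 4.534 in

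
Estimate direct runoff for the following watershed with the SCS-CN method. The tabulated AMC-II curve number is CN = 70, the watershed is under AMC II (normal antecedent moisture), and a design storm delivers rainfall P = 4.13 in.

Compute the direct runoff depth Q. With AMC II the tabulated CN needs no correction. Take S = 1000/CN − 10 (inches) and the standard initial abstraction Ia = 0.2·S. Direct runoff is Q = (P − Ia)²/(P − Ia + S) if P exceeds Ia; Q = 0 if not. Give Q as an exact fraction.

Q = 5248681/3703700 in ≈ 1.417 in

Average conditions: CN = 70 (no AMC adjustment).
Retention S: 1000/CN − 10 with CN=70.000 → S = 30/7 ≈ 4.286 in
Ia = 0.2·(30/7) = 6/7 in ≈ 0.857 in
Excess rainfall: 4.130 − 0.857 = 3.273 in; P > Ia so Q > 0
Q: (2291/700)² ÷ (5291/700) = 5248681/3703700 in (≈ 1.417 in)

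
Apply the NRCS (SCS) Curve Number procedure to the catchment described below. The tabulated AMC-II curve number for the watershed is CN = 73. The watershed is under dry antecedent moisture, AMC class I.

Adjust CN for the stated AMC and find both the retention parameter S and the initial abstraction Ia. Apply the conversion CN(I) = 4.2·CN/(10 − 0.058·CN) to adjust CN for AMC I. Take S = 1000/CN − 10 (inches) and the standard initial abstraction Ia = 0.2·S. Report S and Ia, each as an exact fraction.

S = 4500/511 in ≈ 8.806 in; Ia = 900/511 in ≈ 1.761 in

Adjust CN=73 to AMC I: 4.2·73/(10 − 0.058·73) → (1533/5) ÷ (2883/500) = 51100/961 ≈ 53.174
Retention S: 1000/CN − 10 with CN=53.174 → S = 4500/511 ≈ 8.806 in
Ia = 0.2S: 0.2·8.806 = 1.761 in (exactly 900/511)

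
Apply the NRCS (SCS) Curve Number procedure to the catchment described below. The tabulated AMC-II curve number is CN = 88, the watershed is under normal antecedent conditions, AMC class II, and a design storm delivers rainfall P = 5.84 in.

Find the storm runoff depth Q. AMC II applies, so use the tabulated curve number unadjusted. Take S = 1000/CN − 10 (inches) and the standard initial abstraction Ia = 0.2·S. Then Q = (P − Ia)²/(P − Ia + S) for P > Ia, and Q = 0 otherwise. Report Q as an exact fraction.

AMC II — tabulated CN = 88 applies directly.
Max retention: S = 1000/88 − 10 = 15/11 in (≈ 1.364 in)
Ia = 0.2S: 0.2·1.364 = 0.273 in (exactly 3/11)
P − Ia = 5.840 − 0.273 = 1531/275 ≈ 5.567 in (> 0, runoff occurs)
Q: (1531/275)² ÷ (1906/275) = 2343961/524150 in (≈ 4.472 in)

Q = 2343961/524150 in ≈ 4.472 in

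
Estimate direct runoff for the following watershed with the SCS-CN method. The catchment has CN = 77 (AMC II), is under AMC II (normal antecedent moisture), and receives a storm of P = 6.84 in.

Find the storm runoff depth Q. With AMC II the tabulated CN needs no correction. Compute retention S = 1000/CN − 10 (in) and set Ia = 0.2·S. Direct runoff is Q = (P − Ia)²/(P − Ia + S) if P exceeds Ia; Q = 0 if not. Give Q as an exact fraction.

Q = 144408289/34201475 in ≈ 4.222 in

Average conditions: CN = 77 (no AMC adjustment).
Max retention: S = 1000/77 − 10 = 230/77 in (≈ 2.987 in)
Ia = 0.2S: 0.2·2.987 = 0.597 in (exactly 46/77)
Excess rainfall: 6.840 − 0.597 = 6.243 in; P > Ia so Q > 0
Q = (12017/1925)²/((12017/1925) + 230/77) = (144408289/3705625)/(17767/1925) = 144408289/34201475 in ≈ 4.222 in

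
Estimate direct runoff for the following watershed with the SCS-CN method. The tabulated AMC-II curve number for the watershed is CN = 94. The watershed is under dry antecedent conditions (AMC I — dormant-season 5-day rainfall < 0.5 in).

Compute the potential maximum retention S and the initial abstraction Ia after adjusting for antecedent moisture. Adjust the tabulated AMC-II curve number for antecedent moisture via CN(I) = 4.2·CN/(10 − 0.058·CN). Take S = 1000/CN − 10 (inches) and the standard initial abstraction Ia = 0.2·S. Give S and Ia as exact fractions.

CN(I) from CN(II)=94: (4.2·94)/(10 − 0.058·94) = 32900/379 ≈ 86.807
Retention S: 1000/CN − 10 with CN=86.807 → S = 500/329 ≈ 1.520 in
Initial abstraction Ia = S/5 = (500/329)/5 = 100/329 ≈ 0.304 in

S = 500/329 in ≈ 1.520 in; Ia = 100/329 in ≈ 0.304 in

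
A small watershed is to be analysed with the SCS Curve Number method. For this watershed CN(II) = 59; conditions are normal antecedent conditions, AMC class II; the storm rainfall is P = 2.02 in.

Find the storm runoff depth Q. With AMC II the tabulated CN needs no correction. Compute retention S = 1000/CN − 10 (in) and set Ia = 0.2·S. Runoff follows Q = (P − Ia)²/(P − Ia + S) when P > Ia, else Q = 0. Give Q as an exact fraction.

Q = 3455881/65959050 in ≈ 0.052 in

Average conditions: CN = 59 (no AMC adjustment).
S = 1000/59 − 10 = 410/59 in ≈ 6.949 in
Initial abstraction Ia = S/5 = (410/59)/5 = 82/59 ≈ 1.390 in
Since P=2.020 > Ia=1.390: effective rainfall P−Ia = 1859/2950 in
Runoff Q = (P−Ia)²/(P−Ia+S) = (0.630)²/(0.630+6.949) = 3455881/65959050 ≈ 0.052 in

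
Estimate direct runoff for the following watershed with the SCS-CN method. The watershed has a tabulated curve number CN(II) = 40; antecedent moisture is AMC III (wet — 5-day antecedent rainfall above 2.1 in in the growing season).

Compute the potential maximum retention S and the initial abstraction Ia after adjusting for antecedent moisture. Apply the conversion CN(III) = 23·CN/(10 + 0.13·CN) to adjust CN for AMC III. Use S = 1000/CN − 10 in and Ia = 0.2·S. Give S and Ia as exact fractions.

Adjust CN=40 to AMC III: 23·40/(10 + 0.13·40) → 920 ÷ (76/5) = 1150/19 ≈ 60.526
S = 1000/(1150/19) − 10 = 150/23 in ≈ 6.522 in
Initial abstraction Ia = S/5 = (150/23)/5 = 30/23 ≈ 1.304 in

S = 150/23 in ≈ 6.522 in; Ia = 30/23 in ≈ 1.304 in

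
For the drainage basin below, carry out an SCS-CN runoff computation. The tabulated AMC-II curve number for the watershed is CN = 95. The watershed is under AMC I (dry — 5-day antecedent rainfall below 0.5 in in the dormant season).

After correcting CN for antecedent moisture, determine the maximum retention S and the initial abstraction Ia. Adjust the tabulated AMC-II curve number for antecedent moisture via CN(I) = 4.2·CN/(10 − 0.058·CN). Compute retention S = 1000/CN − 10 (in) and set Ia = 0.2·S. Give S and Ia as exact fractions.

S = 500/399 in ≈ 1.253 in; Ia = 100/399 in ≈ 0.251 in

Dry (AMC I): CN(I) = 4.2·95/(10 − 0.058·95) = 399/(449/100) = 39900/449 ≈ 88.864
Retention S: 1000/CN − 10 with CN=88.864 → S = 500/399 ≈ 1.253 in
Ia = 0.2·(500/399) = 100/399 in ≈ 0.251 in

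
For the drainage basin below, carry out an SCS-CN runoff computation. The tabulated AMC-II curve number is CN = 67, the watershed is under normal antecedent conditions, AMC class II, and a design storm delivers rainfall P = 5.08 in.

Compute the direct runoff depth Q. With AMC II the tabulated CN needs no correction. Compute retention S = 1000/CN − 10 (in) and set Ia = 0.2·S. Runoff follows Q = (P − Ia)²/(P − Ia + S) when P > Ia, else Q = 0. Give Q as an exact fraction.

AMC II — tabulated CN = 67 applies directly.
Retention S: 1000/CN − 10 with CN=67.000 → S = 330/67 ≈ 4.925 in
Initial abstraction Ia = S/5 = (330/67)/5 = 66/67 ≈ 0.985 in
P − Ia = 5.080 − 0.985 = 6859/1675 ≈ 4.095 in (> 0, runoff occurs)
Q = (6859/1675)²/((6859/1675) + 330/67) = (47045881/2805625)/(15109/1675) = 47045881/25307575 in ≈ 1.859 in

Q = 47045881/25307575 in ≈ 1.859 in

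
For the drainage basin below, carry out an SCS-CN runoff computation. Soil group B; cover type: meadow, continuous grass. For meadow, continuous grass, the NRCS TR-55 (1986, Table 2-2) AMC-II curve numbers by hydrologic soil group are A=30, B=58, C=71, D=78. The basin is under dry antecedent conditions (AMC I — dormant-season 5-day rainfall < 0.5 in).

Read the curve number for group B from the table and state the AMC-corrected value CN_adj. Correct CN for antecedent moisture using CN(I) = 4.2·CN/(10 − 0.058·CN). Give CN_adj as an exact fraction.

NRCS table: meadow, continuous grass, soil group B → CN(II) = 58
Dry (AMC I): CN(I) = 4.2·58/(10 − 0.058·58) = (1218/5)/(1659/250) = 2900/79 ≈ 36.709

CN_adj = 2900/79 ≈ 36.709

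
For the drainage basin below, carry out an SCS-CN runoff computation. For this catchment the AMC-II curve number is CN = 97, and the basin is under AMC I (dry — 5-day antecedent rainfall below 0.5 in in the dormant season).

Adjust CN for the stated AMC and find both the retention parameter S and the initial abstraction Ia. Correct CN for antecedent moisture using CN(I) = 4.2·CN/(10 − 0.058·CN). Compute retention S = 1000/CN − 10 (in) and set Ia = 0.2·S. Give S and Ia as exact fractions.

Dry (AMC I): CN(I) = 4.2·97/(10 − 0.058·97) = (2037/5)/(2187/500) = 67900/729 ≈ 93.141
Max retention: S = 1000/(67900/729) − 10 = 500/679 in (≈ 0.736 in)
Ia = 0.2S: 0.2·0.736 = 0.147 in (exactly 100/679)

S = 500/679 in ≈ 0.736 in; Ia = 100/679 in ≈ 0.147 in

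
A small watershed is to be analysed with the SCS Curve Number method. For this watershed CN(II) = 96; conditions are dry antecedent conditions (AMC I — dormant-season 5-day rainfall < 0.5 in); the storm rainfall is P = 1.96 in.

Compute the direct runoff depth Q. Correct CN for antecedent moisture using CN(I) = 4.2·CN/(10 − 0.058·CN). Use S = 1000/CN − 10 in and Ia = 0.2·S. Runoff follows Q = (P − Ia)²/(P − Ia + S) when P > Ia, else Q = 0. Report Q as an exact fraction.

Q = 30791401/27323100 in ≈ 1.127 in

CN(I) from CN(II)=96: (4.2·96)/(10 − 0.058·96) = 25200/277 ≈ 90.975
S = 1000/(25200/277) − 10 = 125/126 in ≈ 0.992 in
Initial abstraction Ia = S/5 = (125/126)/5 = 25/126 ≈ 0.198 in
P − Ia = 1.960 − 0.198 = 5549/3150 ≈ 1.762 in (> 0, runoff occurs)
Q = (5549/3150)²/((5549/3150) + 125/126) = (30791401/9922500)/(4337/1575) = 30791401/27323100 in ≈ 1.127 in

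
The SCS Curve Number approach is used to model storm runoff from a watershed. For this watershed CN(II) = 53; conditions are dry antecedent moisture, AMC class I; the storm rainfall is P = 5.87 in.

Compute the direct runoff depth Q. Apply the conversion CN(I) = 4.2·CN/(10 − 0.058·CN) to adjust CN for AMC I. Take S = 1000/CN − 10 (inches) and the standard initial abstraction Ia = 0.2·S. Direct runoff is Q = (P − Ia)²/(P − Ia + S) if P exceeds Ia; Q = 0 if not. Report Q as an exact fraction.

Adjust CN=53 to AMC I: 4.2·53/(10 − 0.058·53) → (1113/5) ÷ (3463/500) = 111300/3463 ≈ 32.140
S = 1000/(111300/3463) − 10 = 23500/1113 in ≈ 21.114 in
Ia = 0.2S: 0.2·21.114 = 4.223 in (exactly 4700/1113)
P − Ia = 5.870 − 4.223 = 183331/111300 ≈ 1.647 in (> 0, runoff occurs)
Q = (183331/111300)²/((183331/111300) + 23500/1113) = (33610255561/12387690000)/(2533331/111300) = 33610255561/281959740300 in ≈ 0.119 in

Q = 33610255561/281959740300 in ≈ 0.119 in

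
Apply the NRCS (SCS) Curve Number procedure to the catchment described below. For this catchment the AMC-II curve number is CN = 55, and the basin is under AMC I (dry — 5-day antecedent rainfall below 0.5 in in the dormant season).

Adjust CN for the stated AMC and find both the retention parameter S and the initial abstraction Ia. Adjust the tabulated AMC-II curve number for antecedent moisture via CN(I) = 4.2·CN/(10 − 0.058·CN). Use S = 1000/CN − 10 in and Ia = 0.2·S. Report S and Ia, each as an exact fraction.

S = 1500/77 in ≈ 19.481 in; Ia = 300/77 in ≈ 3.896 in

Adjust CN=55 to AMC I: 4.2·55/(10 − 0.058·55) → 231 ÷ (681/100) = 7700/227 ≈ 33.921
Max retention: S = 1000/(7700/227) − 10 = 1500/77 in (≈ 19.481 in)
Initial abstraction Ia = S/5 = (1500/77)/5 = 300/77 ≈ 3.896 in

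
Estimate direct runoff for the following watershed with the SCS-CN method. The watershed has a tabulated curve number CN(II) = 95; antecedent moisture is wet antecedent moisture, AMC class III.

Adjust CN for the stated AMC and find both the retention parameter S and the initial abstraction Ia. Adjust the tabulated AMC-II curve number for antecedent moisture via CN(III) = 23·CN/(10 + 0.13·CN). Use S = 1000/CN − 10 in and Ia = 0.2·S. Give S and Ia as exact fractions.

S = 100/437 in ≈ 0.229 in; Ia = 20/437 in ≈ 0.046 in

Adjust CN=95 to AMC III: 23·95/(10 + 0.13·95) → 2185 ÷ (447/20) = 43700/447 ≈ 97.763
Max retention: S = 1000/(43700/447) − 10 = 100/437 in (≈ 0.229 in)
Initial abstraction Ia = S/5 = (100/437)/5 = 20/437 ≈ 0.046 in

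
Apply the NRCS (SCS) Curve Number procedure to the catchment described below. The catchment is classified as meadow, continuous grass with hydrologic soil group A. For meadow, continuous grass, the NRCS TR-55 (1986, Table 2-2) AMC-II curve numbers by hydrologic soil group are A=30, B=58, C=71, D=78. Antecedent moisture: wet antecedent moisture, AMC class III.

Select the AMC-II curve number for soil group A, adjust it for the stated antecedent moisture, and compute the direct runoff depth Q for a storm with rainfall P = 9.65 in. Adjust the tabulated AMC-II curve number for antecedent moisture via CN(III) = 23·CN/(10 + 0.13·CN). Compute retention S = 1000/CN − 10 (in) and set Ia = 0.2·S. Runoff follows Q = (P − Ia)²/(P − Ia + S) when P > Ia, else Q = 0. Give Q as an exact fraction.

NRCS table: meadow, continuous grass, soil group A → CN(II) = 30
CN(III) from CN(II)=30: (23·30)/(10 + 0.13·30) = 6900/139 ≈ 49.640
Retention S: 1000/CN − 10 with CN=49.640 → S = 700/69 ≈ 10.145 in
Initial abstraction Ia = S/5 = (700/69)/5 = 140/69 ≈ 2.029 in
Excess rainfall: 9.650 − 2.029 = 7.621 in; P > Ia so Q > 0
Q: (10517/1380)² ÷ (24517/1380) = 110607289/33833460 in (≈ 3.269 in)

Q = 110607289/33833460 in ≈ 3.269 in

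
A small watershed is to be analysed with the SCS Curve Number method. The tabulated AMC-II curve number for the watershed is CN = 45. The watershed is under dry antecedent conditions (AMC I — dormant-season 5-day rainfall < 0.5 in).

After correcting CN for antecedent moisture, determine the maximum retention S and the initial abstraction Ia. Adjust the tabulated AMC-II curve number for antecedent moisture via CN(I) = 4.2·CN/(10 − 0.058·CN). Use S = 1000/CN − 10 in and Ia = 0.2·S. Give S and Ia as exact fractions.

Adjust CN=45 to AMC I: 4.2·45/(10 − 0.058·45) → 189 ÷ (739/100) = 18900/739 ≈ 25.575
S = 1000/(18900/739) − 10 = 5500/189 in ≈ 29.101 in
Ia = 0.2·(5500/189) = 1100/189 in ≈ 5.820 in

S = 5500/189 in ≈ 29.101 in; Ia = 1100/189 in ≈ 5.820 in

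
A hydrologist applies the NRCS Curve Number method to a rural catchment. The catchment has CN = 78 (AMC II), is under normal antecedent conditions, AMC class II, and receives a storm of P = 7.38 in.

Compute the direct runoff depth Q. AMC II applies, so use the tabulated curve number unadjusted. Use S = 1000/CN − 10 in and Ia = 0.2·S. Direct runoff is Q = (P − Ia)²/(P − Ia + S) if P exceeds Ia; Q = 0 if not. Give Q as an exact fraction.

Q = 176650681/36642450 in ≈ 4.821 in

CN(II) = 78; AMC II needs no correction.
Max retention: S = 1000/78 − 10 = 110/39 in (≈ 2.821 in)
Ia = 0.2·(110/39) = 22/39 in ≈ 0.564 in
P − Ia = 7.380 − 0.564 = 13291/1950 ≈ 6.816 in (> 0, runoff occurs)
Q = (13291/1950)²/((13291/1950) + 110/39) = (176650681/3802500)/(18791/1950) = 176650681/36642450 in ≈ 4.821 in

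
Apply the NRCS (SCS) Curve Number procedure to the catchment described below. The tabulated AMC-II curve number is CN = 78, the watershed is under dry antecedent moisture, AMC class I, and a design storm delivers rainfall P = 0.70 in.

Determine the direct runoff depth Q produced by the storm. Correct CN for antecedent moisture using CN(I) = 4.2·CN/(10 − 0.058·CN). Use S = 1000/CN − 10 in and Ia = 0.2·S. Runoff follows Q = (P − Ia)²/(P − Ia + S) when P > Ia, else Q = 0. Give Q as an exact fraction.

Q = 0 in ≈ 0.000 in

Adjust CN=78 to AMC I: 4.2·78/(10 − 0.058·78) → (1638/5) ÷ (1369/250) = 81900/1369 ≈ 59.825
Retention S: 1000/CN − 10 with CN=59.825 → S = 5500/819 ≈ 6.716 in
Ia = 0.2S: 0.2·6.716 = 1.343 in (exactly 1100/819)
P = 0.700 ≤ Ia = 1.343 in: entire storm abstracted, Q = 0.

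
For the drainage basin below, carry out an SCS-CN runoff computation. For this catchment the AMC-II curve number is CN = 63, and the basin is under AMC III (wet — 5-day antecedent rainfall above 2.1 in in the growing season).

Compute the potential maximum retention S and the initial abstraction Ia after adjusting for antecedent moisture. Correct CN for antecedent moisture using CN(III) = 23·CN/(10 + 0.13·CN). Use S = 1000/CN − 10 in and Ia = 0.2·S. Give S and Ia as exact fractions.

Wet (AMC III): CN(III) = 23·63/(10 + 0.13·63) = 1449/(1819/100) = 144900/1819 ≈ 79.659
S = 1000/(144900/1819) − 10 = 3700/1449 in ≈ 2.553 in
Initial abstraction Ia = S/5 = (3700/1449)/5 = 740/1449 ≈ 0.511 in

S = 3700/1449 in ≈ 2.553 in; Ia = 740/1449 in ≈ 0.511 in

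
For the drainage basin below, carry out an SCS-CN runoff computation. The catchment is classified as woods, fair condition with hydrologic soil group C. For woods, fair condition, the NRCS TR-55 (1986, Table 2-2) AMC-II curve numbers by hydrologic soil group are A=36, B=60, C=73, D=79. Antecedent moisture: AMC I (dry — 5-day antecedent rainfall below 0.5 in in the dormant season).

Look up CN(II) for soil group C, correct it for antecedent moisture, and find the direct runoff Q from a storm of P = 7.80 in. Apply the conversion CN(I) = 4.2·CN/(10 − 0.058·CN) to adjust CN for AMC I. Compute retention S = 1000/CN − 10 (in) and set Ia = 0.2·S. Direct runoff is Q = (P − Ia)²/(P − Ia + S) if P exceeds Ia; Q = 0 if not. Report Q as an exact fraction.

Q = 79351347/32302865 in ≈ 2.456 in

NRCS table: woods, fair condition, soil group C → CN(II) = 73
Dry (AMC I): CN(I) = 4.2·73/(10 − 0.058·73) = (1533/5)/(2883/500) = 51100/961 ≈ 53.174
Max retention: S = 1000/(51100/961) − 10 = 4500/511 in (≈ 8.806 in)
Initial abstraction Ia = S/5 = (4500/511)/5 = 900/511 ≈ 1.761 in
Excess rainfall: 7.800 − 1.761 = 6.039 in; P > Ia so Q > 0
Runoff Q = (P−Ia)²/(P−Ia+S) = (6.039)²/(6.039+8.806) = 79351347/32302865 ≈ 2.456 in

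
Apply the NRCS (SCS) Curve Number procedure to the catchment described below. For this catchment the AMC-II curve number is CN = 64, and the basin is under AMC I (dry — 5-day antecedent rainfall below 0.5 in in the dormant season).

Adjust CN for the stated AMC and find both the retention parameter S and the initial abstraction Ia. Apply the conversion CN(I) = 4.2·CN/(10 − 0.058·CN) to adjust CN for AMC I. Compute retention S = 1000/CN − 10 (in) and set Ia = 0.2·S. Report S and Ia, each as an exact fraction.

Adjust CN=64 to AMC I: 4.2·64/(10 − 0.058·64) → (1344/5) ÷ (786/125) = 5600/131 ≈ 42.748
Retention S: 1000/CN − 10 with CN=42.748 → S = 375/28 ≈ 13.393 in
Initial abstraction Ia = S/5 = (375/28)/5 = 75/28 ≈ 2.679 in

S = 375/28 in ≈ 13.393 in; Ia = 75/28 in ≈ 2.679 in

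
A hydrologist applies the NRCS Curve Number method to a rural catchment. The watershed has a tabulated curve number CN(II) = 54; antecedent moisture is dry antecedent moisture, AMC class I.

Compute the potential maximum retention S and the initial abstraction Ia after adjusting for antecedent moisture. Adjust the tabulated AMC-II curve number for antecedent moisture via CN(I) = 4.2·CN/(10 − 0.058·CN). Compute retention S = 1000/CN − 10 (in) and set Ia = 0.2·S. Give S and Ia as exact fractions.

S = 11500/567 in ≈ 20.282 in; Ia = 2300/567 in ≈ 4.056 in

Dry (AMC I): CN(I) = 4.2·54/(10 − 0.058·54) = (1134/5)/(1717/250) = 56700/1717 ≈ 33.023
S = 1000/(56700/1717) − 10 = 11500/567 in ≈ 20.282 in
Ia = 0.2S: 0.2·20.282 = 4.056 in (exactly 2300/567)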